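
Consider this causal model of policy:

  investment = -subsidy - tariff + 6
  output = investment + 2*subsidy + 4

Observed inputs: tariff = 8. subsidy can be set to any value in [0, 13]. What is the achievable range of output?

2 to 15

Substituting into the investment equation gives investment = -subsidy - 2.
output becomes subsidy + 2.
Linear in subsidy, so extremes are at the endpoints: subsidy = 0 gives output = 2; subsidy = 13 gives output = 15.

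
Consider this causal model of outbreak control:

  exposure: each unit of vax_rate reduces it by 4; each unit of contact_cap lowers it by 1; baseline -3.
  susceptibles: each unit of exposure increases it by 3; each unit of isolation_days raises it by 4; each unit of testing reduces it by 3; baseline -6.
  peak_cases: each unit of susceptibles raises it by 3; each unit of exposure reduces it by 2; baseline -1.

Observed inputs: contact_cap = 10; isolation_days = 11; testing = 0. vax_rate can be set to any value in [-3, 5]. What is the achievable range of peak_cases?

-118 to 106

Substituting into the exposure equation gives exposure = -4*vax_rate - 13.
Substituting into the susceptibles equation gives susceptibles = -12*vax_rate - 1.
So peak_cases = -28*vax_rate + 22.
Linear in vax_rate, so extremes are at the endpoints: vax_rate = -3 gives peak_cases = 106; vax_rate = 5 gives peak_cases = -118.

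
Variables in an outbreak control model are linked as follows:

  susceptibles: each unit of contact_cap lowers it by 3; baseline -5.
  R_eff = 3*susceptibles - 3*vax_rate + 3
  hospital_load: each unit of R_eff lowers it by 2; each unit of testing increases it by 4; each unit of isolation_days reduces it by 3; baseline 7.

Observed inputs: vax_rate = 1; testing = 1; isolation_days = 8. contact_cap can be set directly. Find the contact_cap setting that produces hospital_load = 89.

Substituting into the R_eff equation gives R_eff = -9*contact_cap - 15.
hospital_load becomes 18*contact_cap + 17.
Solve 18*contact_cap + 17 = 89: contact_cap = (89 - 17) / 18 = 4.

contact_cap = 4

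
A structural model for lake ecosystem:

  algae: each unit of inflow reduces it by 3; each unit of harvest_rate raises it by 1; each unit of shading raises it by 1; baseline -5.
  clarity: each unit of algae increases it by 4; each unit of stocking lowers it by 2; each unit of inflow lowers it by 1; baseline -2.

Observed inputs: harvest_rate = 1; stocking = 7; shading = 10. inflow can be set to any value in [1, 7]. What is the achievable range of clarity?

-83 to -5

Substituting into the algae equation gives algae = -3*inflow + 6.
clarity becomes -13*inflow + 8.
Linear in inflow, so extremes are at the endpoints: inflow = 1 gives clarity = -5; inflow = 7 gives clarity = -83.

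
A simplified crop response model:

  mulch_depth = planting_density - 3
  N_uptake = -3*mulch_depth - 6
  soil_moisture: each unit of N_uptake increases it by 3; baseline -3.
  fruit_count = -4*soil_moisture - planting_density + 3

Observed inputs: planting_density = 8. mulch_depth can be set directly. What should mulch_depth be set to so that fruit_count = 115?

Intervening on mulch_depth fixes its value directly, overriding its dependence on planting_density.
Substituting into the soil_moisture equation gives soil_moisture = -9*mulch_depth - 21.
fruit_count becomes 36*mulch_depth + 79.
Solve 36*mulch_depth + 79 = 115: mulch_depth = (115 - 79) / 36 = 1.

mulch_depth = 1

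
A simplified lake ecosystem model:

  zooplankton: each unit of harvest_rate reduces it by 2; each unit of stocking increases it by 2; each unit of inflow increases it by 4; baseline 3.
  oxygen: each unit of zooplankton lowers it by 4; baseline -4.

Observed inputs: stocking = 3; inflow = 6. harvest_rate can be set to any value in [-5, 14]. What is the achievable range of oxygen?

Substituting into the zooplankton equation gives zooplankton = -2*harvest_rate + 33.
Substituting into the oxygen equation gives oxygen = 8*harvest_rate - 136.
Linear in harvest_rate, so extremes are at the endpoints: harvest_rate = -5 gives oxygen = -176; harvest_rate = 14 gives oxygen = -24.

-176 to -24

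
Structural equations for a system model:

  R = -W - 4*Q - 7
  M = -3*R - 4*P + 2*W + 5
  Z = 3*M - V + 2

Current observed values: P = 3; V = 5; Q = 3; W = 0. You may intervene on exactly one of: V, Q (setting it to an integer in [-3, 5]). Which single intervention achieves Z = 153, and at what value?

set V = -1

Intervening on V: with other inputs at their observed values, Z = -V + 152. Solving for 153 gives V = -1, within [-3, 5].
Intervening on Q: Z = 36*Q + 39. Reaching 153 requires Q = 19/6, not an integer.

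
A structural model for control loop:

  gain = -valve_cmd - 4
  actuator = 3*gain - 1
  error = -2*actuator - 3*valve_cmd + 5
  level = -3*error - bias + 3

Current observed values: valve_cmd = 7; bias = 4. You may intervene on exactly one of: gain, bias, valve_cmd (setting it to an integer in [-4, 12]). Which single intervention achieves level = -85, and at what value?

set valve_cmd = -1

Intervening on gain: level = 18*gain + 41. Reaching -85 requires gain = -7, outside [-4, 12].
Intervening on bias: level = -bias - 153. Reaching -85 requires bias = -68, outside [-4, 12].
Intervening on valve_cmd: with other inputs at their observed values, level = -9*valve_cmd - 94. Solving for -85 gives valve_cmd = -1, within [-4, 12].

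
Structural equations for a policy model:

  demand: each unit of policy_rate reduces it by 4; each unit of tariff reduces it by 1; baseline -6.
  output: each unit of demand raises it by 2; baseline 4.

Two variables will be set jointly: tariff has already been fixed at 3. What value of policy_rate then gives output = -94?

policy_rate = 10

With tariff held at 3:
Substituting into the demand equation gives demand = -4*policy_rate - 9.
Substituting into the output equation gives output = -8*policy_rate - 14.
Solve -8*policy_rate - 14 = -94: policy_rate = (-94 + 14) / -8 = 10.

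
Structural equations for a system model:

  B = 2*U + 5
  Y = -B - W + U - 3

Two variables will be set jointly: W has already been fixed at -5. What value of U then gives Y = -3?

U = 0

With W held at -5:
Substituting into the Y equation gives Y = -U - 3.
Solve -U - 3 = -3: U = (-3 + 3) / -1 = 0.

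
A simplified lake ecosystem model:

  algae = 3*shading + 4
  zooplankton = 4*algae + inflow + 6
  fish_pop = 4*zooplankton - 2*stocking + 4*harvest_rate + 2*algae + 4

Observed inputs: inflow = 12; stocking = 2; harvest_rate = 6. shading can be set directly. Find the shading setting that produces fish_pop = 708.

shading = 10

Substituting into the zooplankton equation gives zooplankton = 12*shading + 34.
This gives fish_pop = 54*shading + 168.
Solve 54*shading + 168 = 708: shading = (708 - 168) / 54 = 10.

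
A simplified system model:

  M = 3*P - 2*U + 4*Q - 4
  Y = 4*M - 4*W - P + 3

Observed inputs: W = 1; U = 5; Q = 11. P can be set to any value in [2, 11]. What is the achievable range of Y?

141 to 240

Substituting into the M equation gives M = 3*P + 30.
Substituting into the Y equation gives Y = 11*P + 119.
Linear in P, so extremes are at the endpoints: P = 2 gives Y = 141; P = 11 gives Y = 240.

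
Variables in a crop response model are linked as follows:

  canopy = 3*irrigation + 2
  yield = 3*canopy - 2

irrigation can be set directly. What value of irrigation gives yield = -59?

irrigation = -7

Substituting into the yield equation gives yield = 9*irrigation + 4.
Solve 9*irrigation + 4 = -59: irrigation = (-59 - 4) / 9 = -7.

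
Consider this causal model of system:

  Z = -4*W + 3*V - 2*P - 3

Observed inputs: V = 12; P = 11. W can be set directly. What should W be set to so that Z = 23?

Substituting into the Z equation gives Z = -4*W + 11.
Solve -4*W + 11 = 23: W = (23 - 11) / -4 = -3.

W = -3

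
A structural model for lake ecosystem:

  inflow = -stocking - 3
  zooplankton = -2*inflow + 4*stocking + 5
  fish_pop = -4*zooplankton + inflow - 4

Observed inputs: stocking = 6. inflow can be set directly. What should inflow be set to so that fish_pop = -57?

Intervening on inflow fixes its value directly, overriding its dependence on stocking.
Substituting into the zooplankton equation gives zooplankton = -2*inflow + 29.
Substituting into the fish_pop equation gives fish_pop = 9*inflow - 120.
Solve 9*inflow - 120 = -57: inflow = (-57 + 120) / 9 = 7.

inflow = 7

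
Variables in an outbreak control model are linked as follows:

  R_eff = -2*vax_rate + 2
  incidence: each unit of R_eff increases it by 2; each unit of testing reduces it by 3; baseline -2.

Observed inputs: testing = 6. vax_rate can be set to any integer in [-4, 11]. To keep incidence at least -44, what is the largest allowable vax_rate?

vax_rate = 7

Substituting into the incidence equation gives incidence = -4*vax_rate - 16.
Require -4*vax_rate - 16 ≥ -44, so vax_rate ≤ 7.
The largest integer in [-4, 11] satisfying this is 7.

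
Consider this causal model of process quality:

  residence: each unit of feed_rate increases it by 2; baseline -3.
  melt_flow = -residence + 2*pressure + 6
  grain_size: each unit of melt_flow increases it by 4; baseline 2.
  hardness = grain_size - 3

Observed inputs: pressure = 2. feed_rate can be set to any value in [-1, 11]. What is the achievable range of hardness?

Substituting into the melt_flow equation gives melt_flow = -2*feed_rate + 13.
grain_size becomes -8*feed_rate + 54.
This gives hardness = -8*feed_rate + 51.
Linear in feed_rate, so extremes are at the endpoints: feed_rate = -1 gives hardness = 59; feed_rate = 11 gives hardness = -37.

-37 to 59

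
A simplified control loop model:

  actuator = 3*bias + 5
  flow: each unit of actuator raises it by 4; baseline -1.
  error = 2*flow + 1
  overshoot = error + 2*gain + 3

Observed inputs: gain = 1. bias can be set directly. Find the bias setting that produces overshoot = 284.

bias = 10

Substituting into the flow equation gives flow = 12*bias + 19.
Substituting into the error equation gives error = 24*bias + 39.
So overshoot = 24*bias + 44.
Solve 24*bias + 44 = 284: bias = (284 - 44) / 24 = 10.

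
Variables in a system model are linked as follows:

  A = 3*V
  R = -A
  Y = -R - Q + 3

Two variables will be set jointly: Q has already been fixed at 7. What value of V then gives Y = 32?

V = 12

With Q held at 7:
Substituting into the R equation gives R = -3*V.
Substituting into the Y equation gives Y = 3*V - 4.
Solve 3*V - 4 = 32: V = (32 + 4) / 3 = 12.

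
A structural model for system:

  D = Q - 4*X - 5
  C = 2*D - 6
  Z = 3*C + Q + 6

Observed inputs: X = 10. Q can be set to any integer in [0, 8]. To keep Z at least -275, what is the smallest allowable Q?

Q = 1

Substituting into the D equation gives D = Q - 45.
This gives C = 2*Q - 96.
So Z = 7*Q - 282.
Require 7*Q - 282 ≥ -275, so Q ≥ 1.
The smallest integer in [0, 8] satisfying this is 1.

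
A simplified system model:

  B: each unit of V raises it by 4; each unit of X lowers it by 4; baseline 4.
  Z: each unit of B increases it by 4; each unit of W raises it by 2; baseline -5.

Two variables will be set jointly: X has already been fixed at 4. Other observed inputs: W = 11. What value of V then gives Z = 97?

V = 8

With X held at 4:
Substituting into the B equation gives B = 4*V - 12.
So Z = 16*V - 31.
Solve 16*V - 31 = 97: V = (97 + 31) / 16 = 8.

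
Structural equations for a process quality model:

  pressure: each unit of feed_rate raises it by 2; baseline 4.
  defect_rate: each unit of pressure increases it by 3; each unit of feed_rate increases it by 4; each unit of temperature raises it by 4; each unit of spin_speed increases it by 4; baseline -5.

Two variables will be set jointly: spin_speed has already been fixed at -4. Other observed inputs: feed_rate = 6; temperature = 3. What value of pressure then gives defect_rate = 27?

With spin_speed held at -4:
Intervening on pressure fixes its value directly, overriding its dependence on feed_rate.
Substituting into the defect_rate equation gives defect_rate = 3*pressure + 15.
Solve 3*pressure + 15 = 27: pressure = (27 - 15) / 3 = 4.

pressure = 4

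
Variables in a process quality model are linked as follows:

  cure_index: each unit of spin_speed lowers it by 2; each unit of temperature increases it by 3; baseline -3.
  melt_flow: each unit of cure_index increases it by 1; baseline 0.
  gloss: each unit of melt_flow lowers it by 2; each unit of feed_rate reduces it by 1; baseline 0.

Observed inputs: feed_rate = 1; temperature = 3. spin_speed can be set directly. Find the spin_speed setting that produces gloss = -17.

Substituting into the cure_index equation gives cure_index = -2*spin_speed + 6.
So melt_flow = -2*spin_speed + 6.
This gives gloss = 4*spin_speed - 13.
Solve 4*spin_speed - 13 = -17: spin_speed = (-17 + 13) / 4 = -1.

spin_speed = -1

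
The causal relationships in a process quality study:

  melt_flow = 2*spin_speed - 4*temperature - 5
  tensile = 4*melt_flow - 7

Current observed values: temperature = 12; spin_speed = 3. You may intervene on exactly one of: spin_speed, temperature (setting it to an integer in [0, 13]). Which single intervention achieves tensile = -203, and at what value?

set spin_speed = 2

Intervening on spin_speed: with other inputs at their observed values, tensile = 8*spin_speed - 219. Solving for -203 gives spin_speed = 2, within [0, 13].
Intervening on temperature: tensile = -16*temperature - 3. Reaching -203 requires temperature = 25/2, not an integer.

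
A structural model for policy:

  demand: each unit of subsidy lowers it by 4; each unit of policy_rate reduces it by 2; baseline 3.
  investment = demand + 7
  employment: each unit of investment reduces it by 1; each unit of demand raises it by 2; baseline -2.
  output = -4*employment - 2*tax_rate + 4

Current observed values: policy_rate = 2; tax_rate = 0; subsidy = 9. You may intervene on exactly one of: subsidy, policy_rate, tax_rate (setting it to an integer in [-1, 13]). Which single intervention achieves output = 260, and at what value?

Intervening on subsidy: output = 16*subsidy + 44. Reaching 260 requires subsidy = 27/2, not an integer.
Intervening on policy_rate: with other inputs at their observed values, output = 8*policy_rate + 172. Solving for 260 gives policy_rate = 11, within [-1, 13].
Intervening on tax_rate: output = -2*tax_rate + 188. Reaching 260 requires tax_rate = -36, outside [-1, 13].

set policy_rate = 11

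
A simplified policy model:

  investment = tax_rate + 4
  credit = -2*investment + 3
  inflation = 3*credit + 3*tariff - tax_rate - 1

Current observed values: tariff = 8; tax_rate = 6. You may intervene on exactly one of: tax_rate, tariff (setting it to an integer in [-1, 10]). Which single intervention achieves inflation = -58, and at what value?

set tariff = 0

Intervening on tax_rate: inflation = -7*tax_rate + 8. Reaching -58 requires tax_rate = 66/7, not an integer.
Intervening on tariff: with other inputs at their observed values, inflation = 3*tariff - 58. Solving for -58 gives tariff = 0, within [-1, 10].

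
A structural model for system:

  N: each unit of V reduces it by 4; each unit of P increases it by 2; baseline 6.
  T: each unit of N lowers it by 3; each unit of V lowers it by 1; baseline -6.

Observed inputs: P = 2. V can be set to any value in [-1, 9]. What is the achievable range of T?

-47 to 63

Substituting into the N equation gives N = -4*V + 10.
So T = 11*V - 36.
Linear in V, so extremes are at the endpoints: V = -1 gives T = -47; V = 9 gives T = 63.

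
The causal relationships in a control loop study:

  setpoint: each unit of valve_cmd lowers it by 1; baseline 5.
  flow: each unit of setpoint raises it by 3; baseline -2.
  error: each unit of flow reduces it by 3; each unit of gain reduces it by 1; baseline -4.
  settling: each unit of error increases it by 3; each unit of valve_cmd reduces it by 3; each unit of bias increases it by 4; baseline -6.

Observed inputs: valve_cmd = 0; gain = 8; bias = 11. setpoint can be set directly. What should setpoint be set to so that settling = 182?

setpoint = -6

Intervening on setpoint fixes its value directly, overriding its dependence on valve_cmd.
Substituting into the error equation gives error = -9*setpoint - 6.
settling becomes -27*setpoint + 20.
Solve -27*setpoint + 20 = 182: setpoint = (182 - 20) / -27 = -6.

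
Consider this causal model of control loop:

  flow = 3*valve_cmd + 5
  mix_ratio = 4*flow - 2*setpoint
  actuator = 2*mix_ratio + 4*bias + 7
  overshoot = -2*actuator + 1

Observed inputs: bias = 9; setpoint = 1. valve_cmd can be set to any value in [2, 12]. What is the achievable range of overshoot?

-733 to -253

Substituting into the mix_ratio equation gives mix_ratio = 12*valve_cmd + 18.
This gives actuator = 24*valve_cmd + 79.
This gives overshoot = -48*valve_cmd - 157.
Linear in valve_cmd, so extremes are at the endpoints: valve_cmd = 2 gives overshoot = -253; valve_cmd = 12 gives overshoot = -733.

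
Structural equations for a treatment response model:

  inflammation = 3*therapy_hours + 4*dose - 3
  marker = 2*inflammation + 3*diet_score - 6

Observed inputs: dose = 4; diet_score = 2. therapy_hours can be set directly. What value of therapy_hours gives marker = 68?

Substituting into the inflammation equation gives inflammation = 3*therapy_hours + 13.
Substituting into the marker equation gives marker = 6*therapy_hours + 26.
Solve 6*therapy_hours + 26 = 68: therapy_hours = (68 - 26) / 6 = 7.

therapy_hours = 7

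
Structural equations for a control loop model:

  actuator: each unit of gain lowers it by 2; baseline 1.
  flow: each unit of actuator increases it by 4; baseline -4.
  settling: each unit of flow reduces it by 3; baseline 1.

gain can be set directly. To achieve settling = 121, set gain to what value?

Substituting into the flow equation gives flow = -8*gain.
This gives settling = 24*gain + 1.
Solve 24*gain + 1 = 121: gain = (121 - 1) / 24 = 5.

gain = 5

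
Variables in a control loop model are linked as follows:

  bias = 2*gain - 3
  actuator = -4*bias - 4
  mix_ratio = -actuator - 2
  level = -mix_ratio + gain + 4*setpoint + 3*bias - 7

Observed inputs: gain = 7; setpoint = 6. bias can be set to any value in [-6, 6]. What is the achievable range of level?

16 to 28

Intervening on bias fixes its value directly, overriding its dependence on gain.
Substituting into the mix_ratio equation gives mix_ratio = 4*bias + 2.
This gives level = -bias + 22.
Linear in bias, so extremes are at the endpoints: bias = -6 gives level = 28; bias = 6 gives level = 16.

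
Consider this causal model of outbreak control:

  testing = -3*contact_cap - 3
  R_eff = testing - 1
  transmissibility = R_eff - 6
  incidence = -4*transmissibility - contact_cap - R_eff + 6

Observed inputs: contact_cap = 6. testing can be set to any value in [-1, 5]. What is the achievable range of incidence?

Intervening on testing fixes its value directly, overriding its dependence on contact_cap.
Substituting into the transmissibility equation gives transmissibility = testing - 7.
incidence becomes -5*testing + 29.
Linear in testing, so extremes are at the endpoints: testing = -1 gives incidence = 34; testing = 5 gives incidence = 4.

4 to 34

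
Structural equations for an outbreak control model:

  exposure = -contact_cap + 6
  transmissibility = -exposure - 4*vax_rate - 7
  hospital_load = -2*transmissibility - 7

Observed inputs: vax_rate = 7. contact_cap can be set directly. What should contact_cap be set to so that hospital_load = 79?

Substituting into the transmissibility equation gives transmissibility = contact_cap - 41.
Substituting into the hospital_load equation gives hospital_load = -2*contact_cap + 75.
Solve -2*contact_cap + 75 = 79: contact_cap = (79 - 75) / -2 = -2.

contact_cap = -2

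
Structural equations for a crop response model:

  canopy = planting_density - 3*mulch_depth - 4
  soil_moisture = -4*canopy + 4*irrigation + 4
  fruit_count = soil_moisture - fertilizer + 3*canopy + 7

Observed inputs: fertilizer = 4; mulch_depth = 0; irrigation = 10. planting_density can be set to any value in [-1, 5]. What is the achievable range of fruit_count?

46 to 52

Substituting into the canopy equation gives canopy = planting_density - 4.
Substituting into the soil_moisture equation gives soil_moisture = -4*planting_density + 60.
fruit_count becomes -planting_density + 51.
Linear in planting_density, so extremes are at the endpoints: planting_density = -1 gives fruit_count = 52; planting_density = 5 gives fruit_count = 46.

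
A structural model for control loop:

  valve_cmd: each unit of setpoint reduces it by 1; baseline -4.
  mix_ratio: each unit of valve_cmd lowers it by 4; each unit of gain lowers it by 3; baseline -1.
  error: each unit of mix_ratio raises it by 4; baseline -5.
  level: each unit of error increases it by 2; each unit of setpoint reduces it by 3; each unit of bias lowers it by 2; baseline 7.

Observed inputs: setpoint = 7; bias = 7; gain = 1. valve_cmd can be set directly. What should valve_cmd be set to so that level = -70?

Intervening on valve_cmd fixes its value directly, overriding its dependence on setpoint.
Substituting into the mix_ratio equation gives mix_ratio = -4*valve_cmd - 4.
This gives error = -16*valve_cmd - 21.
Substituting into the level equation gives level = -32*valve_cmd - 70.
Solve -32*valve_cmd - 70 = -70: valve_cmd = (-70 + 70) / -32 = 0.

valve_cmd = 0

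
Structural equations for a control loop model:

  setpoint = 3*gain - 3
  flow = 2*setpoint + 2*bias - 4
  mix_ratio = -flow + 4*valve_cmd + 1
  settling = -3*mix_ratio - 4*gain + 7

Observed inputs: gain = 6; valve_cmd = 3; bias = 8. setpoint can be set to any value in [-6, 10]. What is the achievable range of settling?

Intervening on setpoint fixes its value directly, overriding its dependence on gain.
Substituting into the flow equation gives flow = 2*setpoint + 12.
This gives mix_ratio = -2*setpoint + 1.
settling becomes 6*setpoint - 20.
Linear in setpoint, so extremes are at the endpoints: setpoint = -6 gives settling = -56; setpoint = 10 gives settling = 40.

-56 to 40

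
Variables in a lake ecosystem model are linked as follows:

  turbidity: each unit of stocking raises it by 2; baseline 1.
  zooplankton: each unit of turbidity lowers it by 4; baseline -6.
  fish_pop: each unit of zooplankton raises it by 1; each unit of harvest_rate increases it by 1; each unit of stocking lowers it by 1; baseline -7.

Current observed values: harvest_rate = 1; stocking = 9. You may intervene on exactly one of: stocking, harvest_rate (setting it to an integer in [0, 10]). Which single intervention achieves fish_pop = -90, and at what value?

set harvest_rate = 8

Intervening on stocking: fish_pop = -9*stocking - 16. Reaching -90 requires stocking = 74/9, not an integer.
Intervening on harvest_rate: with other inputs at their observed values, fish_pop = harvest_rate - 98. Solving for -90 gives harvest_rate = 8, within [0, 10].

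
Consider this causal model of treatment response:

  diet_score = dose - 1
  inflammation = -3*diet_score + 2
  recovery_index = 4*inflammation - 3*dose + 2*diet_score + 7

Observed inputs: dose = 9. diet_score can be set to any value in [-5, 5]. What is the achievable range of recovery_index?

-62 to 38

Intervening on diet_score fixes its value directly, overriding its dependence on dose.
Substituting into the recovery_index equation gives recovery_index = -10*diet_score - 12.
Linear in diet_score, so extremes are at the endpoints: diet_score = -5 gives recovery_index = 38; diet_score = 5 gives recovery_index = -62.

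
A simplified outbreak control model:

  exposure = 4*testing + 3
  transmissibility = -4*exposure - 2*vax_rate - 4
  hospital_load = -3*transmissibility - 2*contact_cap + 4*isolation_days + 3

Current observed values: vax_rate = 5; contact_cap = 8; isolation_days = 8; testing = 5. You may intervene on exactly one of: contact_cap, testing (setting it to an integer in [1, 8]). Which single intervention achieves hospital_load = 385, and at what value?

set testing = 6

Intervening on contact_cap: hospital_load = -2*contact_cap + 353. Reaching 385 requires contact_cap = -16, outside [1, 8].
Intervening on testing: with other inputs at their observed values, hospital_load = 48*testing + 97. Solving for 385 gives testing = 6, within [1, 8].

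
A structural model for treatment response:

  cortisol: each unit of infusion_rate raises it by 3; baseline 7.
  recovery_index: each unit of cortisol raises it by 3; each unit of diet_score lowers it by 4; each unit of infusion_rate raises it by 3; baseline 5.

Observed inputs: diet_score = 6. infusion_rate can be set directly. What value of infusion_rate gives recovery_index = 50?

Substituting into the recovery_index equation gives recovery_index = 12*infusion_rate + 2.
Solve 12*infusion_rate + 2 = 50: infusion_rate = (50 - 2) / 12 = 4.

infusion_rate = 4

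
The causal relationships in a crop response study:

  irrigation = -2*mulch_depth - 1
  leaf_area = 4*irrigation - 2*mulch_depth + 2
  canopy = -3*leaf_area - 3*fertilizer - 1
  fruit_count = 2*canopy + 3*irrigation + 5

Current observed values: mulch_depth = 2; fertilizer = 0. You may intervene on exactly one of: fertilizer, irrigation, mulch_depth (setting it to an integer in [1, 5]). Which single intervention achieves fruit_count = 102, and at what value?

set fertilizer = 3

Intervening on fertilizer: with other inputs at their observed values, fruit_count = -6*fertilizer + 120. Solving for 102 gives fertilizer = 3, within [1, 5].
Intervening on irrigation: fruit_count = -21*irrigation + 15. Reaching 102 requires irrigation = -29/7, not an integer.
Intervening on mulch_depth: fruit_count = 54*mulch_depth + 12. Reaching 102 requires mulch_depth = 5/3, not an integer.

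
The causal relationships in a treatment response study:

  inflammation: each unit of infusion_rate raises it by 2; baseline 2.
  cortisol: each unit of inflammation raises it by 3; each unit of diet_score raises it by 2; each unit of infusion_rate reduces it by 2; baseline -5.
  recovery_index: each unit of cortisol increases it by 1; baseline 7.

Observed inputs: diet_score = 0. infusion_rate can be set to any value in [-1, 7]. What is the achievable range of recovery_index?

4 to 36

Substituting into the cortisol equation gives cortisol = 4*infusion_rate + 1.
Substituting into the recovery_index equation gives recovery_index = 4*infusion_rate + 8.
Linear in infusion_rate, so extremes are at the endpoints: infusion_rate = -1 gives recovery_index = 4; infusion_rate = 7 gives recovery_index = 36.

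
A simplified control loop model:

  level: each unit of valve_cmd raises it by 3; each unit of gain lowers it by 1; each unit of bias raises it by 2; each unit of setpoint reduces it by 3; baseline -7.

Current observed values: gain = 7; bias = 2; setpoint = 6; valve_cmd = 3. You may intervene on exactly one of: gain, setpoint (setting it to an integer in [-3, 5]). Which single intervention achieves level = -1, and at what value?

set setpoint = 0

Intervening on gain: level = -gain - 12. Reaching -1 requires gain = -11, outside [-3, 5].
Intervening on setpoint: with other inputs at their observed values, level = -3*setpoint - 1. Solving for -1 gives setpoint = 0, within [-3, 5].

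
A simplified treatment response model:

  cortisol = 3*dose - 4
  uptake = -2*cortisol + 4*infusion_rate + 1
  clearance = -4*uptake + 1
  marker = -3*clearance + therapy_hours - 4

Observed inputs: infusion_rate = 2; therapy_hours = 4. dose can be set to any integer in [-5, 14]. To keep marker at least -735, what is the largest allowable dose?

Substituting into the uptake equation gives uptake = -6*dose + 17.
Substituting into the clearance equation gives clearance = 24*dose - 67.
marker becomes -72*dose + 201.
Require -72*dose + 201 ≥ -735, so dose ≤ 13.
The largest integer in [-5, 14] satisfying this is 13.

dose = 13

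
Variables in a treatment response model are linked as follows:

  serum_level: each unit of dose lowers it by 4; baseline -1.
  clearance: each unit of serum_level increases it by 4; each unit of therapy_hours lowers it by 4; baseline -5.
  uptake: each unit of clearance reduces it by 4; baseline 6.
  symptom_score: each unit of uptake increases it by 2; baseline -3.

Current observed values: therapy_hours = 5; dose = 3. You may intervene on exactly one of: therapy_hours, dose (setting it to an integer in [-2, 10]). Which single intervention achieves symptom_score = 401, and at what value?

Intervening on therapy_hours: with other inputs at their observed values, symptom_score = 32*therapy_hours + 465. Solving for 401 gives therapy_hours = -2, within [-2, 10].
Intervening on dose: symptom_score = 128*dose + 241. Reaching 401 requires dose = 5/4, not an integer.

set therapy_hours = -2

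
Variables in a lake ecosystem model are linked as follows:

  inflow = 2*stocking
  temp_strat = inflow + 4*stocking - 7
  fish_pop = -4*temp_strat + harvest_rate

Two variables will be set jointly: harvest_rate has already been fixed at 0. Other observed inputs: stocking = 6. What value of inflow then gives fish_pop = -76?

With harvest_rate held at 0:
Intervening on inflow fixes its value directly, overriding its dependence on stocking.
Substituting into the temp_strat equation gives temp_strat = inflow + 17.
Substituting into the fish_pop equation gives fish_pop = -4*inflow - 68.
Solve -4*inflow - 68 = -76: inflow = (-76 + 68) / -4 = 2.

inflow = 2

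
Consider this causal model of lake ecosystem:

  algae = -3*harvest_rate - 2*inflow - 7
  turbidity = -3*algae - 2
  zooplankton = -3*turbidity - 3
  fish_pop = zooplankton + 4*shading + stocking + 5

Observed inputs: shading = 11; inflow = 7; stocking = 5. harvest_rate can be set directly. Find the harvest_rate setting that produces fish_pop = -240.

Substituting into the algae equation gives algae = -3*harvest_rate - 21.
Substituting into the turbidity equation gives turbidity = 9*harvest_rate + 61.
This gives zooplankton = -27*harvest_rate - 186.
Substituting into the fish_pop equation gives fish_pop = -27*harvest_rate - 132.
Solve -27*harvest_rate - 132 = -240: harvest_rate = (-240 + 132) / -27 = 4.

harvest_rate = 4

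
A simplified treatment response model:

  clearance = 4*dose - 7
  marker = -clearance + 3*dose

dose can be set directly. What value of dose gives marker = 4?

dose = 3

Substituting into the marker equation gives marker = -dose + 7.
Solve -dose + 7 = 4: dose = (4 - 7) / -1 = 3.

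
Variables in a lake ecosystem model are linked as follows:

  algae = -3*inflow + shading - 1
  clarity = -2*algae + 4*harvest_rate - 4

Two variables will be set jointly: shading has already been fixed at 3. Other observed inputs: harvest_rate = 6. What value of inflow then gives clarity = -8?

inflow = -4

With shading held at 3:
Substituting into the algae equation gives algae = -3*inflow + 2.
clarity becomes 6*inflow + 16.
Solve 6*inflow + 16 = -8: inflow = (-8 - 16) / 6 = -4.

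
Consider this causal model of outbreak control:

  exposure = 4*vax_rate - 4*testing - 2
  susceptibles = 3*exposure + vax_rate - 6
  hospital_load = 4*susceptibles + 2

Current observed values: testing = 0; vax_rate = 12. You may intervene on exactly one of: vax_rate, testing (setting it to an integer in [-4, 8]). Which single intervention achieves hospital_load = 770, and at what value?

set testing = -4

Intervening on vax_rate: hospital_load = 52*vax_rate - 46. Reaching 770 requires vax_rate = 204/13, not an integer.
Intervening on testing: with other inputs at their observed values, hospital_load = -48*testing + 578. Solving for 770 gives testing = -4, within [-4, 8].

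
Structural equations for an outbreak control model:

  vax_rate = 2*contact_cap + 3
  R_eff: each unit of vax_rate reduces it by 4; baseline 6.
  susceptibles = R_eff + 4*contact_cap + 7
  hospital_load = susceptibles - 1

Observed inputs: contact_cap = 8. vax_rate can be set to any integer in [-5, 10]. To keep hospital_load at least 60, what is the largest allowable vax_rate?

Intervening on vax_rate fixes its value directly, overriding its dependence on contact_cap.
Substituting into the susceptibles equation gives susceptibles = -4*vax_rate + 45.
hospital_load becomes -4*vax_rate + 44.
Require -4*vax_rate + 44 ≥ 60, so vax_rate ≤ -4.
The largest integer in [-5, 10] satisfying this is -4.

vax_rate = -4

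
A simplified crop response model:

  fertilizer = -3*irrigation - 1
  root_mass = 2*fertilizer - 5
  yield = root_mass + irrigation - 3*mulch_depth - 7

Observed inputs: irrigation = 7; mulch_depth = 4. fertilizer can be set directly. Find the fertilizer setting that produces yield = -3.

fertilizer = 7

Intervening on fertilizer fixes its value directly, overriding its dependence on irrigation.
Substituting into the yield equation gives yield = 2*fertilizer - 17.
Solve 2*fertilizer - 17 = -3: fertilizer = (-3 + 17) / 2 = 7.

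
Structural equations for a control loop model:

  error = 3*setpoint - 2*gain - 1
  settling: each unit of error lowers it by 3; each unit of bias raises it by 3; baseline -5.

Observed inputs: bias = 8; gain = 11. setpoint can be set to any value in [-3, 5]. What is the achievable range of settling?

43 to 115

Substituting into the error equation gives error = 3*setpoint - 23.
This gives settling = -9*setpoint + 88.
Linear in setpoint, so extremes are at the endpoints: setpoint = -3 gives settling = 115; setpoint = 5 gives settling = 43.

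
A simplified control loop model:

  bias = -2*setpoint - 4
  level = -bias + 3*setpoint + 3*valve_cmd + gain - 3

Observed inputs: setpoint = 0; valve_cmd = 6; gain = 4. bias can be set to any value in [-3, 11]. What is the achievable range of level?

Intervening on bias fixes its value directly, overriding its dependence on setpoint.
Substituting into the level equation gives level = -bias + 19.
Linear in bias, so extremes are at the endpoints: bias = -3 gives level = 22; bias = 11 gives level = 8.

8 to 22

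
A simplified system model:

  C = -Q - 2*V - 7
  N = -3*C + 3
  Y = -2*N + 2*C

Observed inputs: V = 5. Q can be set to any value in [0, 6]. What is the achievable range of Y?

-190 to -142

Substituting into the C equation gives C = -Q - 17.
This gives N = 3*Q + 54.
Substituting into the Y equation gives Y = -8*Q - 142.
Linear in Q, so extremes are at the endpoints: Q = 0 gives Y = -142; Q = 6 gives Y = -190.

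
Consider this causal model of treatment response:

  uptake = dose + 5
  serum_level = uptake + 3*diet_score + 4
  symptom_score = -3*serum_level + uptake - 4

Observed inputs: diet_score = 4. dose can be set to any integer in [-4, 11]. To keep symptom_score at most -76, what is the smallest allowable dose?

Substituting into the serum_level equation gives serum_level = dose + 21.
So symptom_score = -2*dose - 62.
Require -2*dose - 62 ≤ -76, so dose ≥ 7.
The smallest integer in [-4, 11] satisfying this is 7.

dose = 7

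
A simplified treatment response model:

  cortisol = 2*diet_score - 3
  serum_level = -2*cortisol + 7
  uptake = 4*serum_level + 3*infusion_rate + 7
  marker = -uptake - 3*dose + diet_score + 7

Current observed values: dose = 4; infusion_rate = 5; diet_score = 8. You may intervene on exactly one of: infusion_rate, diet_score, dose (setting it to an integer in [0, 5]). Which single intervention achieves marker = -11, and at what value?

Intervening on infusion_rate: marker = -3*infusion_rate + 72. Reaching -11 requires infusion_rate = 83/3, not an integer.
Intervening on diet_score: with other inputs at their observed values, marker = 17*diet_score - 79. Solving for -11 gives diet_score = 4, within [0, 5].
Intervening on dose: marker = -3*dose + 69. Reaching -11 requires dose = 80/3, not an integer.

set diet_score = 4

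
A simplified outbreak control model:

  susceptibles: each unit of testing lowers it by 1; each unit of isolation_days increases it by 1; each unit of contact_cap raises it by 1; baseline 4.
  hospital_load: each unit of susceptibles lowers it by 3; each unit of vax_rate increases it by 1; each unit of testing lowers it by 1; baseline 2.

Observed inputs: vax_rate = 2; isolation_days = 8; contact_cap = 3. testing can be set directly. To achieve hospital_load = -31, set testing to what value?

Substituting into the susceptibles equation gives susceptibles = -testing + 15.
Substituting into the hospital_load equation gives hospital_load = 2*testing - 41.
Solve 2*testing - 41 = -31: testing = (-31 + 41) / 2 = 5.

testing = 5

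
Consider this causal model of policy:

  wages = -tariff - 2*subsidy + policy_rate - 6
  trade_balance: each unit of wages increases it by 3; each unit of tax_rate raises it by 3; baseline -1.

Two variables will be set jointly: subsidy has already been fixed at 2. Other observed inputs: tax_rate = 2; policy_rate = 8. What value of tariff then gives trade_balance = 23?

tariff = -8

With subsidy held at 2:
Substituting into the wages equation gives wages = -tariff - 2.
Substituting into the trade_balance equation gives trade_balance = -3*tariff - 1.
Solve -3*tariff - 1 = 23: tariff = (23 + 1) / -3 = -8.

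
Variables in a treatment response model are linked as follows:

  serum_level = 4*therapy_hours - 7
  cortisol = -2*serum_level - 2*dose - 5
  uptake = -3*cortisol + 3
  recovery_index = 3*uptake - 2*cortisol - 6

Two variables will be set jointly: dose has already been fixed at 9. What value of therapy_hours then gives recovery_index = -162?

With dose held at 9:
Substituting into the cortisol equation gives cortisol = -8*therapy_hours - 9.
Substituting into the uptake equation gives uptake = 24*therapy_hours + 30.
Substituting into the recovery_index equation gives recovery_index = 88*therapy_hours + 102.
Solve 88*therapy_hours + 102 = -162: therapy_hours = (-162 - 102) / 88 = -3.

therapy_hours = -3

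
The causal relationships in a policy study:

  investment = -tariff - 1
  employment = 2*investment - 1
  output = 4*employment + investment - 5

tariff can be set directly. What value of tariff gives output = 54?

Substituting into the employment equation gives employment = -2*tariff - 3.
Substituting into the output equation gives output = -9*tariff - 18.
Solve -9*tariff - 18 = 54: tariff = (54 + 18) / -9 = -8.

tariff = -8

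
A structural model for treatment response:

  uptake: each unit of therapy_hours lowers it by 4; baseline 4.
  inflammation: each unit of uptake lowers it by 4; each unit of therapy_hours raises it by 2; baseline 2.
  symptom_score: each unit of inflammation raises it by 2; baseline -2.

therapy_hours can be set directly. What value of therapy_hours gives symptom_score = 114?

Substituting into the inflammation equation gives inflammation = 18*therapy_hours - 14.
Substituting into the symptom_score equation gives symptom_score = 36*therapy_hours - 30.
Solve 36*therapy_hours - 30 = 114: therapy_hours = (114 + 30) / 36 = 4.

therapy_hours = 4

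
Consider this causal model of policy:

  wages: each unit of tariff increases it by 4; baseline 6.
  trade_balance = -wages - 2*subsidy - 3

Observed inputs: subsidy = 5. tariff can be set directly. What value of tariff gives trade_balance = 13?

tariff = -8

Substituting into the trade_balance equation gives trade_balance = -4*tariff - 19.
Solve -4*tariff - 19 = 13: tariff = (13 + 19) / -4 = -8.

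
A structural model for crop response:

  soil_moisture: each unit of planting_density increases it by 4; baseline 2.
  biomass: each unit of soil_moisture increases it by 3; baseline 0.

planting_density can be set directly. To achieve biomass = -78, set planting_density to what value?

planting_density = -7

Substituting into the biomass equation gives biomass = 12*planting_density + 6.
Solve 12*planting_density + 6 = -78: planting_density = (-78 - 6) / 12 = -7.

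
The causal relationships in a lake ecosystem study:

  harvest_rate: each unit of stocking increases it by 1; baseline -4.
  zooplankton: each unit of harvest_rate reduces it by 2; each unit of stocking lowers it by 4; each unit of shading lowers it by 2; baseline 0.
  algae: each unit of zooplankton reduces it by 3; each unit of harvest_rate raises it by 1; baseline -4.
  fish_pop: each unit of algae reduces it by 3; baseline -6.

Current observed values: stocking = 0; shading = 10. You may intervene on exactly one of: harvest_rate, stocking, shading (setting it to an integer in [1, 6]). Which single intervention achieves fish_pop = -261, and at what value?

Intervening on harvest_rate: fish_pop = -21*harvest_rate - 174. Reaching -261 requires harvest_rate = 29/7, not an integer.
Intervening on stocking: with other inputs at their observed values, fish_pop = -57*stocking - 90. Solving for -261 gives stocking = 3, within [1, 6].
Intervening on shading: fish_pop = -18*shading + 90. Reaching -261 requires shading = 39/2, not an integer.

set stocking = 3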